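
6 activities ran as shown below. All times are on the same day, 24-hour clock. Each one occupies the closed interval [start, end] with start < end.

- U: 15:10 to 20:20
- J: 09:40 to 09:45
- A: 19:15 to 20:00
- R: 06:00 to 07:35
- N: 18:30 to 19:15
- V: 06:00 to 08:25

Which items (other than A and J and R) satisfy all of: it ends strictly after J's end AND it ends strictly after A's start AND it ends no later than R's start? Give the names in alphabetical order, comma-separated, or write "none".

none

Conditions: its end is strictly after J's end (X.end > 09:45) AND its end is strictly after A's start (X.end > 19:15) AND its end is no later than R's start (X.end <= 06:00).
N: end 19:15 > 09:45? ✓; end 19:15 > 19:15? ✗; end 19:15 <= 06:00? ✗ → no.
U: end 20:20 > 09:45? ✓; end 20:20 > 19:15? ✓; end 20:20 <= 06:00? ✗ → no.
V: end 08:25 > 09:45? ✗; end 08:25 > 19:15? ✗; end 08:25 <= 06:00? ✗ → no.
Result: none.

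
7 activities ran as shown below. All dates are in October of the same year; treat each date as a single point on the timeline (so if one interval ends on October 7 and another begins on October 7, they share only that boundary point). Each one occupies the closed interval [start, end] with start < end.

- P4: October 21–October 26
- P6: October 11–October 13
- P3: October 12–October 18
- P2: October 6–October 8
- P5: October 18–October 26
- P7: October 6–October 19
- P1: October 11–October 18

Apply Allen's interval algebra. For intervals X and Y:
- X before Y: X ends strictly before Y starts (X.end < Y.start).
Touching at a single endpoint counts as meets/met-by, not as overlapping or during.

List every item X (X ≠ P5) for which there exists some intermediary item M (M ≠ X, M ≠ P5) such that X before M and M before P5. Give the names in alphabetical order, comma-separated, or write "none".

Target P5 = [October 18, October 26].
Intermediaries M with M before P5: P2, P6.
Via P2 — items with X before P2: none.
Via P6 — items with X before P6: P2.
Union: P2.

P2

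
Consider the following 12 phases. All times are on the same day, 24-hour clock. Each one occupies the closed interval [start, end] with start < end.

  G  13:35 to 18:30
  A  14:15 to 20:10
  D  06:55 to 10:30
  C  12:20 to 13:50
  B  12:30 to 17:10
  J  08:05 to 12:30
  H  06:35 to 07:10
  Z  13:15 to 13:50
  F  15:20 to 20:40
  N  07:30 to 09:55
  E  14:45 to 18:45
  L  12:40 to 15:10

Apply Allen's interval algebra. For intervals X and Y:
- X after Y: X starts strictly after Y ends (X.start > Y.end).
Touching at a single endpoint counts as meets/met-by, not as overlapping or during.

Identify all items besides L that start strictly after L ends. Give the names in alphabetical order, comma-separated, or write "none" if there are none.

F

Target L = [12:40, 15:10].
A [14:15, 20:10] → overlapped-by → no.
B [12:30, 17:10] → contains → no.
C [12:20, 13:50] → overlaps → no.
D [06:55, 10:30] → before → no.
E [14:45, 18:45] → overlapped-by → no.
F [15:20, 20:40] → after → yes.
G [13:35, 18:30] → overlapped-by → no.
H [06:35, 07:10] → before → no.
J [08:05, 12:30] → before → no.
N [07:30, 09:55] → before → no.
Z [13:15, 13:50] → during → no.
Result: F.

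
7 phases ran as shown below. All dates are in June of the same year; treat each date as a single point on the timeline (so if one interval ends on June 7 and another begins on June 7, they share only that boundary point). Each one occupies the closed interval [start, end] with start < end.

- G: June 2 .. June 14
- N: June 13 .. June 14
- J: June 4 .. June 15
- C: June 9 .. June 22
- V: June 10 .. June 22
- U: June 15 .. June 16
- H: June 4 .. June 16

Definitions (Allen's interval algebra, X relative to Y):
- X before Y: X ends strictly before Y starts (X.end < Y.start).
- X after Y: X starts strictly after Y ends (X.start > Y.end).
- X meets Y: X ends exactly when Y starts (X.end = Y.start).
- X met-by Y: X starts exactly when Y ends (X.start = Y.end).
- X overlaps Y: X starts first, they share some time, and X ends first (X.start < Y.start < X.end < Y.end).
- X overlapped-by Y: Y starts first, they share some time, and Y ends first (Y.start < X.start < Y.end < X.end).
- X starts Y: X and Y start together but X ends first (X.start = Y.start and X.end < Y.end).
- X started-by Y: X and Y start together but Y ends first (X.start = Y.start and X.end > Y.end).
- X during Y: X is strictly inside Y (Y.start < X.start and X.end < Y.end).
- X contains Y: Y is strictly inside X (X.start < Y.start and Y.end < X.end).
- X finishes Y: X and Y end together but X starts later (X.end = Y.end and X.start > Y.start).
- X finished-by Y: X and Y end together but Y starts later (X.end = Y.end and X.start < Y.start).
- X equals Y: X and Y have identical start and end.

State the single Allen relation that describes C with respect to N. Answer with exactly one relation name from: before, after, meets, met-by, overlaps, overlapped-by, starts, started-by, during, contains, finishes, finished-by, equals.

contains

C = [June 9, June 22]; N = [June 13, June 14].
Compare endpoints: C.start < N.start, C.start < N.end, C.end > N.start, C.end > N.end.
That pattern is 'contains'.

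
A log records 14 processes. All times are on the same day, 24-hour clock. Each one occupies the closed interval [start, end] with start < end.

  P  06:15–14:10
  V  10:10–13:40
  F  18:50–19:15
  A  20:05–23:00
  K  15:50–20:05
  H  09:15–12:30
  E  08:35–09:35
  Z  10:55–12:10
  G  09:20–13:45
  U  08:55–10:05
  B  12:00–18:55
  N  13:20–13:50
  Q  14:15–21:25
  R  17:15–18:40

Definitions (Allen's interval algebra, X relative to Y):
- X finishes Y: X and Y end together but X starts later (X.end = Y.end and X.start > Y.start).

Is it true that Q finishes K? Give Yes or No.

Q = [14:15, 21:25], K = [15:50, 20:05].
Actual relation of Q to K: contains.
Asked whether 'finishes' holds → No.

No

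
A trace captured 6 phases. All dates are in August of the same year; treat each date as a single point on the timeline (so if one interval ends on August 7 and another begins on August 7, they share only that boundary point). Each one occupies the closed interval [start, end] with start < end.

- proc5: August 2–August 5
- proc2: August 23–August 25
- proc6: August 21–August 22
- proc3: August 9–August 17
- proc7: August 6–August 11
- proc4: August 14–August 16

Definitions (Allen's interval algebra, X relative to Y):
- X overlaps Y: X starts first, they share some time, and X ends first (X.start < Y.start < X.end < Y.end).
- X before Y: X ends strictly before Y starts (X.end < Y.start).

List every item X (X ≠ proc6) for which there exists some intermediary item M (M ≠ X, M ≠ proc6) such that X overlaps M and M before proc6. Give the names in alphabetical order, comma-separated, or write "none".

proc7

Target proc6 = [August 21, August 22].
Intermediaries M with M before proc6: proc3, proc4, proc5, proc7.
Via proc3 — items with X overlaps proc3: proc7.
Via proc4 — items with X overlaps proc4: none.
Via proc5 — items with X overlaps proc5: none.
Via proc7 — items with X overlaps proc7: none.
Union: proc7.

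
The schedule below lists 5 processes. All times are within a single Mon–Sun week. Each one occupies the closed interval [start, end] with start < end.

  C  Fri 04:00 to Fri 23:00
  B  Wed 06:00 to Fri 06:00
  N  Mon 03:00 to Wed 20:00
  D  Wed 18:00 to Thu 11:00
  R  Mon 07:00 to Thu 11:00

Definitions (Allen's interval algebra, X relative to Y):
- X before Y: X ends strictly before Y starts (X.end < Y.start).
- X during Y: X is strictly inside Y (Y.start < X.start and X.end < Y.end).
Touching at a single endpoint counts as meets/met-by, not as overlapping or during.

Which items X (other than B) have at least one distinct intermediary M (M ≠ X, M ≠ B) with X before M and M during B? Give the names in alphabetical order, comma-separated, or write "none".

Target B = [Wed 06:00, Fri 06:00].
Intermediaries M with M during B: D.
Via D — items with X before D: none.
Union: none.

none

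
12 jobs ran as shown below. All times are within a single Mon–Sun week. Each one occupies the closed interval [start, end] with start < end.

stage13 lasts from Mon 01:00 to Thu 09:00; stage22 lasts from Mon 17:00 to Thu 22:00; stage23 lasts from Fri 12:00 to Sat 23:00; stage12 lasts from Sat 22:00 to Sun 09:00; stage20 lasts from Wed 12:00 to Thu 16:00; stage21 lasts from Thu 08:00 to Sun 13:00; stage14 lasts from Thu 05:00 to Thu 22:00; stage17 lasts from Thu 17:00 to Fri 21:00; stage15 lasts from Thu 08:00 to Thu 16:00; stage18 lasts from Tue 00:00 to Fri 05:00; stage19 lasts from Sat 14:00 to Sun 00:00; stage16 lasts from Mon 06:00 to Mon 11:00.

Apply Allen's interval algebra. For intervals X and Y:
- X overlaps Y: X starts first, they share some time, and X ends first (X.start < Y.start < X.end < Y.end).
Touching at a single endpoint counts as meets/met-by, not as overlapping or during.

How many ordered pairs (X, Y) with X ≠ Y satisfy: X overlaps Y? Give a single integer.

Checking all 132 ordered pairs for relation 'overlaps'; matching pairs in alphabetical order:
(stage13, stage14): stage13 overlaps stage14 ✓
(stage13, stage15): stage13 overlaps stage15 ✓
(stage13, stage18): stage13 overlaps stage18 ✓
(stage13, stage20): stage13 overlaps stage20 ✓
(stage13, stage21): stage13 overlaps stage21 ✓
(stage13, stage22): stage13 overlaps stage22 ✓
(stage14, stage17): stage14 overlaps stage17 ✓
(stage14, stage21): stage14 overlaps stage21 ✓
(stage17, stage23): stage17 overlaps stage23 ✓
(stage18, stage17): stage18 overlaps stage17 ✓
(stage18, stage21): stage18 overlaps stage21 ✓
(stage19, stage12): stage19 overlaps stage12 ✓
(stage20, stage14): stage20 overlaps stage14 ✓
(stage20, stage21): stage20 overlaps stage21 ✓
(stage22, stage17): stage22 overlaps stage17 ✓
(stage22, stage18): stage22 overlaps stage18 ✓
(stage22, stage21): stage22 overlaps stage21 ✓
(stage23, stage12): stage23 overlaps stage12 ✓
(stage23, stage19): stage23 overlaps stage19 ✓
Count: 19.

19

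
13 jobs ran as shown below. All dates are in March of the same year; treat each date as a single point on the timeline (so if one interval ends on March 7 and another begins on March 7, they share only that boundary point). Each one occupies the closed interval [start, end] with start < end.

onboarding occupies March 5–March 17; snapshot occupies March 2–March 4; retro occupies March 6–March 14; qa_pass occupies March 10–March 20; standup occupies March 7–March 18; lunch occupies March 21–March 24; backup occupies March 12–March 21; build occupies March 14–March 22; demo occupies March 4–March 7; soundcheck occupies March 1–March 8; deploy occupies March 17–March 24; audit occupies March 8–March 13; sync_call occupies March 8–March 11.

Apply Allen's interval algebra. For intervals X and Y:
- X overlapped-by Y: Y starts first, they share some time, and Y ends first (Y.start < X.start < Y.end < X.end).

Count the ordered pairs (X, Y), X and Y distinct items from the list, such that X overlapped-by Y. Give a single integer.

26

Checking all 156 ordered pairs for relation 'overlapped-by'; matching pairs in alphabetical order:
(backup, audit): backup overlapped-by audit ✓
(backup, onboarding): backup overlapped-by onboarding ✓
(backup, qa_pass): backup overlapped-by qa_pass ✓
(backup, retro): backup overlapped-by retro ✓
(backup, standup): backup overlapped-by standup ✓
(build, backup): build overlapped-by backup ✓
(build, onboarding): build overlapped-by onboarding ✓
(build, qa_pass): build overlapped-by qa_pass ✓
(build, standup): build overlapped-by standup ✓
(deploy, backup): deploy overlapped-by backup ✓
(deploy, build): deploy overlapped-by build ✓
(deploy, qa_pass): deploy overlapped-by qa_pass ✓
(deploy, standup): deploy overlapped-by standup ✓
(lunch, build): lunch overlapped-by build ✓
(onboarding, demo): onboarding overlapped-by demo ✓
(onboarding, soundcheck): onboarding overlapped-by soundcheck ✓
(qa_pass, audit): qa_pass overlapped-by audit ✓
(qa_pass, onboarding): qa_pass overlapped-by onboarding ✓
(qa_pass, retro): qa_pass overlapped-by retro ✓
(qa_pass, standup): qa_pass overlapped-by standup ✓
(qa_pass, sync_call): qa_pass overlapped-by sync_call ✓
(retro, demo): retro overlapped-by demo ✓
(retro, soundcheck): retro overlapped-by soundcheck ✓
(standup, onboarding): standup overlapped-by onboarding ✓
... plus 2 further pairs not listed.
Count: 26.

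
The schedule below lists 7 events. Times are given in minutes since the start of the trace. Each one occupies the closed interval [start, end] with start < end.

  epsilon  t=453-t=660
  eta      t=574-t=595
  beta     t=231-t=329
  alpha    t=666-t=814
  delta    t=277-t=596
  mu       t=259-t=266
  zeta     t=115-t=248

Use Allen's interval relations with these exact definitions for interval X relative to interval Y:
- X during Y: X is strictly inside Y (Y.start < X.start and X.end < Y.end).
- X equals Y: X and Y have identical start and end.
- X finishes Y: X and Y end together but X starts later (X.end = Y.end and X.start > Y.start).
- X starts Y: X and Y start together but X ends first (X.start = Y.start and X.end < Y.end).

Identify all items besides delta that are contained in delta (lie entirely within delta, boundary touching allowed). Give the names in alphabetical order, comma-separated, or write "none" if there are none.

Target delta = [t=277, t=596].
alpha [t=666, t=814] → after → no.
beta [t=231, t=329] → overlaps → no.
epsilon [t=453, t=660] → overlapped-by → no.
eta [t=574, t=595] → during → yes.
mu [t=259, t=266] → before → no.
zeta [t=115, t=248] → before → no.
Result: eta.

eta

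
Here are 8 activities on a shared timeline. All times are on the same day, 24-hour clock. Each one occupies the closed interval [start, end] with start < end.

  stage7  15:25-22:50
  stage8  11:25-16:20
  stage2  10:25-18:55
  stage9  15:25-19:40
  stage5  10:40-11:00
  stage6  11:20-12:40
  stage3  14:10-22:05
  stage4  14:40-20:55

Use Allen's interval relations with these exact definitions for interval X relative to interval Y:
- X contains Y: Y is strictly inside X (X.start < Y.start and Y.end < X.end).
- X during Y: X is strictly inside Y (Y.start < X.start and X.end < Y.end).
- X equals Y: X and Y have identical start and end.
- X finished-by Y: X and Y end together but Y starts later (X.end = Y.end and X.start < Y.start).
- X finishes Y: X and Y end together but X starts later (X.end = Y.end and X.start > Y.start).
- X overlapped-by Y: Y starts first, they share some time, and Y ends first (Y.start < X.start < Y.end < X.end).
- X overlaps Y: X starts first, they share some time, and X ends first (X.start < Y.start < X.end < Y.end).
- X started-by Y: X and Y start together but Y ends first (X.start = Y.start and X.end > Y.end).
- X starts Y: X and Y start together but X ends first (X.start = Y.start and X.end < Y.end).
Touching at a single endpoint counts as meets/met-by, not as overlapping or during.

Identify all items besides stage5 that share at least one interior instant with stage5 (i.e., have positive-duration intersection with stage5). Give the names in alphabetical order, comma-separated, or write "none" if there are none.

stage2

Target stage5 = [10:40, 11:00].
stage2 [10:25, 18:55] → contains → yes.
stage3 [14:10, 22:05] → after → no.
stage4 [14:40, 20:55] → after → no.
stage6 [11:20, 12:40] → after → no.
stage7 [15:25, 22:50] → after → no.
stage8 [11:25, 16:20] → after → no.
stage9 [15:25, 19:40] → after → no.
Result: stage2.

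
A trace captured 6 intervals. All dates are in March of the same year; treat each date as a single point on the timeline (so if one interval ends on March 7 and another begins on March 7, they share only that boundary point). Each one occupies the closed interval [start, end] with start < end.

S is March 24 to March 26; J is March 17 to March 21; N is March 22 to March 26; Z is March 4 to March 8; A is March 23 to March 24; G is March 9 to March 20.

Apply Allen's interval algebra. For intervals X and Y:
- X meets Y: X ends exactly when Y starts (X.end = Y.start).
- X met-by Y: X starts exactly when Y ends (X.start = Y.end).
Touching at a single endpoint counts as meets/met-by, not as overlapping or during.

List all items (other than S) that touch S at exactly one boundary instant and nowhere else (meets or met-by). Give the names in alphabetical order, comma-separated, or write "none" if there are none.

Target S = [March 24, March 26].
A [March 23, March 24] → meets → yes.
G [March 9, March 20] → before → no.
J [March 17, March 21] → before → no.
N [March 22, March 26] → finished-by → no.
Z [March 4, March 8] → before → no.
Result: A.

A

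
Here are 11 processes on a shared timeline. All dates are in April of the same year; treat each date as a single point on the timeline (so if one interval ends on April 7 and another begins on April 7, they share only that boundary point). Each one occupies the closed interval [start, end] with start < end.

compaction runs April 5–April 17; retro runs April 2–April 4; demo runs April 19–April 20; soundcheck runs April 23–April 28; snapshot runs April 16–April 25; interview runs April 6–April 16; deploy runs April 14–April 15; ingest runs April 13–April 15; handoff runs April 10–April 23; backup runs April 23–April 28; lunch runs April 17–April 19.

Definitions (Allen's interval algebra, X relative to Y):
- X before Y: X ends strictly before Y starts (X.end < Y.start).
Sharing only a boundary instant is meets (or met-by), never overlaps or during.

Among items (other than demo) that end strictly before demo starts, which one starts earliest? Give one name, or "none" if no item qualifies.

Target demo = [April 19, April 20].
backup [April 23, April 28] → after → excluded.
compaction [April 5, April 17] → before → candidate.
deploy [April 14, April 15] → before → candidate.
handoff [April 10, April 23] → contains → excluded.
ingest [April 13, April 15] → before → candidate.
interview [April 6, April 16] → before → candidate.
lunch [April 17, April 19] → meets → excluded.
retro [April 2, April 4] → before → candidate.
snapshot [April 16, April 25] → contains → excluded.
soundcheck [April 23, April 28] → after → excluded.
Among candidates, earliest start is April 2 → retro.

retro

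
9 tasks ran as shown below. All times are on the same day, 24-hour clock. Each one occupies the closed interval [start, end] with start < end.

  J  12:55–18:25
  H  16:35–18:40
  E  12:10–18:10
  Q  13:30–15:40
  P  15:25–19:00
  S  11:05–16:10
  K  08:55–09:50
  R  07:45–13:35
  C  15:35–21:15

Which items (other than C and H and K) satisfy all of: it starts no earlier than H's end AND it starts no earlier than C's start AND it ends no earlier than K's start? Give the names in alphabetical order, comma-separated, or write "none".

Conditions: its start is no earlier than H's end (X.start >= 18:40) AND its start is no earlier than C's start (X.start >= 15:35) AND its end is no earlier than K's start (X.end >= 08:55).
E: start 12:10 >= 18:40? ✗; start 12:10 >= 15:35? ✗; end 18:10 >= 08:55? ✓ → no.
J: start 12:55 >= 18:40? ✗; start 12:55 >= 15:35? ✗; end 18:25 >= 08:55? ✓ → no.
P: start 15:25 >= 18:40? ✗; start 15:25 >= 15:35? ✗; end 19:00 >= 08:55? ✓ → no.
Q: start 13:30 >= 18:40? ✗; start 13:30 >= 15:35? ✗; end 15:40 >= 08:55? ✓ → no.
R: start 07:45 >= 18:40? ✗; start 07:45 >= 15:35? ✗; end 13:35 >= 08:55? ✓ → no.
S: start 11:05 >= 18:40? ✗; start 11:05 >= 15:35? ✗; end 16:10 >= 08:55? ✓ → no.
Result: none.

none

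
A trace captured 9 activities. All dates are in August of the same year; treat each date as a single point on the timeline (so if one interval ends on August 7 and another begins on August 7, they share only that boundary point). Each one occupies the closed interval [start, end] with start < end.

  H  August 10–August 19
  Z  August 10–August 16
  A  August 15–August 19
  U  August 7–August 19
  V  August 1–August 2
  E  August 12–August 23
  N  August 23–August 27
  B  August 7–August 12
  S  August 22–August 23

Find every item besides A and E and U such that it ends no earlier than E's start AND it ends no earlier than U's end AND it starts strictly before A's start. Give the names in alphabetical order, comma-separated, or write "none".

H

Conditions: its end is no earlier than E's start (X.end >= August 12) AND its end is no earlier than U's end (X.end >= August 19) AND its start is strictly before A's start (X.start < August 15).
B: end August 12 >= August 12? ✓; end August 12 >= August 19? ✗; start August 7 < August 15? ✓ → no.
H: end August 19 >= August 12? ✓; end August 19 >= August 19? ✓; start August 10 < August 15? ✓ → yes.
N: end August 27 >= August 12? ✓; end August 27 >= August 19? ✓; start August 23 < August 15? ✗ → no.
S: end August 23 >= August 12? ✓; end August 23 >= August 19? ✓; start August 22 < August 15? ✗ → no.
V: end August 2 >= August 12? ✗; end August 2 >= August 19? ✗; start August 1 < August 15? ✓ → no.
Z: end August 16 >= August 12? ✓; end August 16 >= August 19? ✗; start August 10 < August 15? ✓ → no.
Result: H.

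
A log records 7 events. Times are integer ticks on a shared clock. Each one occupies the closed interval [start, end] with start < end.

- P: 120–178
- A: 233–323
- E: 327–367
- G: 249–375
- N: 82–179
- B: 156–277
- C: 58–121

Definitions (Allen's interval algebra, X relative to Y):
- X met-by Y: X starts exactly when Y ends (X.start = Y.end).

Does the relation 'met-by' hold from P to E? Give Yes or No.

No

P = [120, 178], E = [327, 367].
Actual relation of P to E: before.
Asked whether 'met-by' holds → No.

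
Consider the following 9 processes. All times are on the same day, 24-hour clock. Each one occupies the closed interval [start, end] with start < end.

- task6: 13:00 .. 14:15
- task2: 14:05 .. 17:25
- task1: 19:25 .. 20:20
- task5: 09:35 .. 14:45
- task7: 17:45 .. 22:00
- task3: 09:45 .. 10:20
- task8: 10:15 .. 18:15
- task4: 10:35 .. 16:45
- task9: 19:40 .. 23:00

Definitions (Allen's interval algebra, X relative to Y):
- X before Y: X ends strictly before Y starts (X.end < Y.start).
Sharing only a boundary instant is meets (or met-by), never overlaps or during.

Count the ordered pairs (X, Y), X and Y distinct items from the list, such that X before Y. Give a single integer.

20

Checking all 72 ordered pairs for relation 'before'; matching pairs in alphabetical order:
(task2, task1): task2 before task1 ✓
(task2, task7): task2 before task7 ✓
(task2, task9): task2 before task9 ✓
(task3, task1): task3 before task1 ✓
(task3, task2): task3 before task2 ✓
(task3, task4): task3 before task4 ✓
(task3, task6): task3 before task6 ✓
(task3, task7): task3 before task7 ✓
(task3, task9): task3 before task9 ✓
(task4, task1): task4 before task1 ✓
(task4, task7): task4 before task7 ✓
(task4, task9): task4 before task9 ✓
(task5, task1): task5 before task1 ✓
(task5, task7): task5 before task7 ✓
(task5, task9): task5 before task9 ✓
(task6, task1): task6 before task1 ✓
(task6, task7): task6 before task7 ✓
(task6, task9): task6 before task9 ✓
(task8, task1): task8 before task1 ✓
(task8, task9): task8 before task9 ✓
Count: 20.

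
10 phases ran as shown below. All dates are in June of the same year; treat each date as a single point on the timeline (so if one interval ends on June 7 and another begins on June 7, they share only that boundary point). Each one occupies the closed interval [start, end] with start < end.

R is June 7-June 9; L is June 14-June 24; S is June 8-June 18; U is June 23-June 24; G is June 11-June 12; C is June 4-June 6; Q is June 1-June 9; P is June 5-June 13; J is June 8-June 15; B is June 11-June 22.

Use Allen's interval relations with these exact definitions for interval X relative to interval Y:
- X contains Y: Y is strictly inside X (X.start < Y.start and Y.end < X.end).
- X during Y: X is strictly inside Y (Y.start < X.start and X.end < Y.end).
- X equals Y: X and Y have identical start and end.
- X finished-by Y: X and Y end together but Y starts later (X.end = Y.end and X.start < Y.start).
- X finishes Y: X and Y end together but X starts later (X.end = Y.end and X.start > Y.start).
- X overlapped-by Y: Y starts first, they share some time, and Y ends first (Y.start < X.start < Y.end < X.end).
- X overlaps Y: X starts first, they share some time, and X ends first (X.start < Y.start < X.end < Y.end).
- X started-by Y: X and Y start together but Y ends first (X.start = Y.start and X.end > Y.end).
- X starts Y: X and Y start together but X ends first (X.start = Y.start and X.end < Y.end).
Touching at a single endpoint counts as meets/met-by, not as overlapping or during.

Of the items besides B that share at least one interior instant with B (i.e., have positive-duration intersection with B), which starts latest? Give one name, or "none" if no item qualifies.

Target B = [June 11, June 22].
C [June 4, June 6] → before → excluded.
G [June 11, June 12] → starts → candidate.
J [June 8, June 15] → overlaps → candidate.
L [June 14, June 24] → overlapped-by → candidate.
P [June 5, June 13] → overlaps → candidate.
Q [June 1, June 9] → before → excluded.
R [June 7, June 9] → before → excluded.
S [June 8, June 18] → overlaps → candidate.
U [June 23, June 24] → after → excluded.
Among candidates, latest start is June 14 → L.

L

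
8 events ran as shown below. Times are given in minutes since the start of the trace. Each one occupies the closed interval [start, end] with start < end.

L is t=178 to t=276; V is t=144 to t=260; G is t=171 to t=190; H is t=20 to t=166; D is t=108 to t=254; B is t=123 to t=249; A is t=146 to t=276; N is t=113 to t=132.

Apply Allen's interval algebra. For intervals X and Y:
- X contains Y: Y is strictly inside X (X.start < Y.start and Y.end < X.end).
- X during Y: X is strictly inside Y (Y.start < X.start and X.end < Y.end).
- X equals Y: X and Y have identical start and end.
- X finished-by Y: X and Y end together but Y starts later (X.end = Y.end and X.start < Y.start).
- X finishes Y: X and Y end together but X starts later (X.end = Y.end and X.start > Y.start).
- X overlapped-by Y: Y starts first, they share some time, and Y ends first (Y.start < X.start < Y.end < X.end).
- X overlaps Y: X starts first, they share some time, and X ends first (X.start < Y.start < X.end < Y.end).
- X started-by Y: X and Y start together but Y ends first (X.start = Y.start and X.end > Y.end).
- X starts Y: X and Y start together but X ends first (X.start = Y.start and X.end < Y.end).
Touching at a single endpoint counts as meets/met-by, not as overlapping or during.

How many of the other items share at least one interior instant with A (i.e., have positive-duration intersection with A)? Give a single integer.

6

Target A = [t=146, t=276].
B [t=123, t=249] → overlaps → counts.
D [t=108, t=254] → overlaps → counts.
G [t=171, t=190] → during → counts.
H [t=20, t=166] → overlaps → counts.
L [t=178, t=276] → finishes → counts.
N [t=113, t=132] → before → no.
V [t=144, t=260] → overlaps → counts.
Total: 6.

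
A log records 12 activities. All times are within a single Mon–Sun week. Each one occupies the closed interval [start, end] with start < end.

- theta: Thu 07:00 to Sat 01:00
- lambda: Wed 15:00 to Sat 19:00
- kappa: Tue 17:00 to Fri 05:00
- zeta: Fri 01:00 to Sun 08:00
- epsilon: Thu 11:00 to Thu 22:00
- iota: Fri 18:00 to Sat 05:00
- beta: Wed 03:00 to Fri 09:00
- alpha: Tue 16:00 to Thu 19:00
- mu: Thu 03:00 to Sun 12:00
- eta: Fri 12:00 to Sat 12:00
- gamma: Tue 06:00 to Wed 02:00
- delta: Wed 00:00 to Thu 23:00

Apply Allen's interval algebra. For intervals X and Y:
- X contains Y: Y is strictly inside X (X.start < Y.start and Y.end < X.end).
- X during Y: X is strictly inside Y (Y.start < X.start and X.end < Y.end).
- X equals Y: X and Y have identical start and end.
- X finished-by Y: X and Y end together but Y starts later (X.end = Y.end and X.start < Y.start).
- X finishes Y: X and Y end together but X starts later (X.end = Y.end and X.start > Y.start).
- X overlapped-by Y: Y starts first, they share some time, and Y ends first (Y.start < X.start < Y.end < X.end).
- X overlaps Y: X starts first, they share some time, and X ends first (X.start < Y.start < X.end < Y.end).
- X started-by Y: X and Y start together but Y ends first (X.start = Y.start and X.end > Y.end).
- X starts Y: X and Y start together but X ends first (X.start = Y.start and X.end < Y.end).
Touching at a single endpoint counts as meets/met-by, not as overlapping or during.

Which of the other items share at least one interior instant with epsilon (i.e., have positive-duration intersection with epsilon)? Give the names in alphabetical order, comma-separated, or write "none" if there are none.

Target epsilon = [Thu 11:00, Thu 22:00].
alpha [Tue 16:00, Thu 19:00] → overlaps → yes.
beta [Wed 03:00, Fri 09:00] → contains → yes.
delta [Wed 00:00, Thu 23:00] → contains → yes.
eta [Fri 12:00, Sat 12:00] → after → no.
gamma [Tue 06:00, Wed 02:00] → before → no.
iota [Fri 18:00, Sat 05:00] → after → no.
kappa [Tue 17:00, Fri 05:00] → contains → yes.
lambda [Wed 15:00, Sat 19:00] → contains → yes.
mu [Thu 03:00, Sun 12:00] → contains → yes.
theta [Thu 07:00, Sat 01:00] → contains → yes.
zeta [Fri 01:00, Sun 08:00] → after → no.
Result: alpha, beta, delta, kappa, lambda, mu, theta.

alpha, beta, delta, kappa, lambda, mu, theta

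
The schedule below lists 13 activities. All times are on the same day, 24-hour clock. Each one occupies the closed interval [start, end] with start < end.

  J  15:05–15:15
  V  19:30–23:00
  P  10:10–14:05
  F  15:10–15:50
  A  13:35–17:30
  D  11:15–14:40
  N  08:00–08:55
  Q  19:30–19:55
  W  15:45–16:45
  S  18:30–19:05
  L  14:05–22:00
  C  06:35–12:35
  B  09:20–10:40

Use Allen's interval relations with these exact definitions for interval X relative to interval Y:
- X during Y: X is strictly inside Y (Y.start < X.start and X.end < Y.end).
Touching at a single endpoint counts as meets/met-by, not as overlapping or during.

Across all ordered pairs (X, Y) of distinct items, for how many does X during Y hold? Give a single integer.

Checking all 156 ordered pairs for relation 'during'; matching pairs in alphabetical order:
(B, C): B during C ✓
(F, A): F during A ✓
(F, L): F during L ✓
(J, A): J during A ✓
(J, L): J during L ✓
(N, C): N during C ✓
(Q, L): Q during L ✓
(S, L): S during L ✓
(W, A): W during A ✓
(W, L): W during L ✓
Count: 10.

10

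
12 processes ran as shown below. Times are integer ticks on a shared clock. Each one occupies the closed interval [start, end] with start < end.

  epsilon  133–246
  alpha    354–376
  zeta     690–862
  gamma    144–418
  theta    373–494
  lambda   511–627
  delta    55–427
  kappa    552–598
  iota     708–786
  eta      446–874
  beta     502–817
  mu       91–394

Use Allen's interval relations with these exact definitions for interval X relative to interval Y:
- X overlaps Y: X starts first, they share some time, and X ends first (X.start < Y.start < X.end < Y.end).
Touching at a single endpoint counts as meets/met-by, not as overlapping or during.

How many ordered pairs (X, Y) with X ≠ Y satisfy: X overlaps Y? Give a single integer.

8

Checking all 132 ordered pairs for relation 'overlaps'; matching pairs in alphabetical order:
(alpha, theta): alpha overlaps theta ✓
(beta, zeta): beta overlaps zeta ✓
(delta, theta): delta overlaps theta ✓
(epsilon, gamma): epsilon overlaps gamma ✓
(gamma, theta): gamma overlaps theta ✓
(mu, gamma): mu overlaps gamma ✓
(mu, theta): mu overlaps theta ✓
(theta, eta): theta overlaps eta ✓
Count: 8.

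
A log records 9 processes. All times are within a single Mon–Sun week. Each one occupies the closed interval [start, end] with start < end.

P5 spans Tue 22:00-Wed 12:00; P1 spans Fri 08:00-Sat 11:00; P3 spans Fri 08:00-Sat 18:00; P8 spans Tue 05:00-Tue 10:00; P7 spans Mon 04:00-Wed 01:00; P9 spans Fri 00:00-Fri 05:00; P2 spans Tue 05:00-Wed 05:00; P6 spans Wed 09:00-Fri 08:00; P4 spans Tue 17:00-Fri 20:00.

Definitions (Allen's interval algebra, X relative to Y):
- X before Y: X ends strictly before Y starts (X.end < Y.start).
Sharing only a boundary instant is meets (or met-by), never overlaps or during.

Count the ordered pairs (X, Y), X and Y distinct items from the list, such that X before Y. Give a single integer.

19

Checking all 72 ordered pairs for relation 'before'; matching pairs in alphabetical order:
(P2, P1): P2 before P1 ✓
(P2, P3): P2 before P3 ✓
(P2, P6): P2 before P6 ✓
(P2, P9): P2 before P9 ✓
(P5, P1): P5 before P1 ✓
(P5, P3): P5 before P3 ✓
(P5, P9): P5 before P9 ✓
(P7, P1): P7 before P1 ✓
(P7, P3): P7 before P3 ✓
(P7, P6): P7 before P6 ✓
(P7, P9): P7 before P9 ✓
(P8, P1): P8 before P1 ✓
(P8, P3): P8 before P3 ✓
(P8, P4): P8 before P4 ✓
(P8, P5): P8 before P5 ✓
(P8, P6): P8 before P6 ✓
(P8, P9): P8 before P9 ✓
(P9, P1): P9 before P1 ✓
(P9, P3): P9 before P3 ✓
Count: 19.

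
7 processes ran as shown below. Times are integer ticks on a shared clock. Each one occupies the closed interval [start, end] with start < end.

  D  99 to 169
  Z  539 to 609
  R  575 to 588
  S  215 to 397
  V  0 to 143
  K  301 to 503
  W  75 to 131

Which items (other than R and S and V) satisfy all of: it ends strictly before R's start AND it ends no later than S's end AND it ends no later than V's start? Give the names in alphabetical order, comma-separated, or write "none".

none

Conditions: its end is strictly before R's start (X.end < 575) AND its end is no later than S's end (X.end <= 397) AND its end is no later than V's start (X.end <= 0).
D: end 169 < 575? ✓; end 169 <= 397? ✓; end 169 <= 0? ✗ → no.
K: end 503 < 575? ✓; end 503 <= 397? ✗; end 503 <= 0? ✗ → no.
W: end 131 < 575? ✓; end 131 <= 397? ✓; end 131 <= 0? ✗ → no.
Z: end 609 < 575? ✗; end 609 <= 397? ✗; end 609 <= 0? ✗ → no.
Result: none.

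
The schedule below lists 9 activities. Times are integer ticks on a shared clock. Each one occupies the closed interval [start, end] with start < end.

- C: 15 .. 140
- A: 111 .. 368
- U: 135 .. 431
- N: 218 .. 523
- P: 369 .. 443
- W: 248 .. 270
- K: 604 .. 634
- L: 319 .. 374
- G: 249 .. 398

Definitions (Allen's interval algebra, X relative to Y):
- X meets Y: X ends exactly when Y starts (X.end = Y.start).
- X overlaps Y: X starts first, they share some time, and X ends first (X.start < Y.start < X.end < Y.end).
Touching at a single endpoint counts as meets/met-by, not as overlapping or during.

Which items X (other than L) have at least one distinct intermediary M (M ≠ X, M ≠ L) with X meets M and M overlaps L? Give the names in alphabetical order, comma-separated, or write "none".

none

Target L = [319, 374].
Intermediaries M with M overlaps L: A.
Via A — items with X meets A: none.
Union: none.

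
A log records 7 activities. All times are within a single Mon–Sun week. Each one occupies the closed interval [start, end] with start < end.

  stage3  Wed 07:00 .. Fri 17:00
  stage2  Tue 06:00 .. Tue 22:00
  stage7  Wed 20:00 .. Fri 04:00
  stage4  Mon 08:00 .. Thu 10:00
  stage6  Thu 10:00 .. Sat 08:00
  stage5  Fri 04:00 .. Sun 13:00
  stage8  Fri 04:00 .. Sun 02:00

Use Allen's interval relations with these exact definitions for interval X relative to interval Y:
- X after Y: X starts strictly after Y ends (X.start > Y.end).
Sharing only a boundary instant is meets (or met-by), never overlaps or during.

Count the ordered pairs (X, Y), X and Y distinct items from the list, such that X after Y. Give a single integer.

7

Checking all 42 ordered pairs for relation 'after'; matching pairs in alphabetical order:
(stage3, stage2): stage3 after stage2 ✓
(stage5, stage2): stage5 after stage2 ✓
(stage5, stage4): stage5 after stage4 ✓
(stage6, stage2): stage6 after stage2 ✓
(stage7, stage2): stage7 after stage2 ✓
(stage8, stage2): stage8 after stage2 ✓
(stage8, stage4): stage8 after stage4 ✓
Count: 7.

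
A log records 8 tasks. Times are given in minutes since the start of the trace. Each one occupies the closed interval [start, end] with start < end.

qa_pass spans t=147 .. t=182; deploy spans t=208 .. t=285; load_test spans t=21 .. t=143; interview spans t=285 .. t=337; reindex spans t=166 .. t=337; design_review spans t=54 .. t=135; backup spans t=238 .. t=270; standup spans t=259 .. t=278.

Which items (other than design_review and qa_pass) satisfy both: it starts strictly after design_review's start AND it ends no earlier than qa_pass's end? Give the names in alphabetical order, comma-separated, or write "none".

backup, deploy, interview, reindex, standup

Conditions: its start is strictly after design_review's start (X.start > t=54) AND its end is no earlier than qa_pass's end (X.end >= t=182).
backup: start t=238 > t=54? ✓; end t=270 >= t=182? ✓ → yes.
deploy: start t=208 > t=54? ✓; end t=285 >= t=182? ✓ → yes.
interview: start t=285 > t=54? ✓; end t=337 >= t=182? ✓ → yes.
load_test: start t=21 > t=54? ✗; end t=143 >= t=182? ✗ → no.
reindex: start t=166 > t=54? ✓; end t=337 >= t=182? ✓ → yes.
standup: start t=259 > t=54? ✓; end t=278 >= t=182? ✓ → yes.
Result: backup, deploy, interview, reindex, standup.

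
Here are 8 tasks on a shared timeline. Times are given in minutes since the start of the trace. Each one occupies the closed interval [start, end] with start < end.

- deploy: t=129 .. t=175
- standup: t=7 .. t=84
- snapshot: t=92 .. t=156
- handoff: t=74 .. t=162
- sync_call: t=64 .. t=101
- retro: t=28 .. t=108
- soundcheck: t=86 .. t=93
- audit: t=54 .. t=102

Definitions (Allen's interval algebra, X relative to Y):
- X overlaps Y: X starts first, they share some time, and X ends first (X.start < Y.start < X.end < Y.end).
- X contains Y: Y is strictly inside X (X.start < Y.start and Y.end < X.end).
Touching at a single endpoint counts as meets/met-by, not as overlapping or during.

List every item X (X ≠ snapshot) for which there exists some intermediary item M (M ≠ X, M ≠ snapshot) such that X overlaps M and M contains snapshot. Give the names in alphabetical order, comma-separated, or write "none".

audit, retro, standup, sync_call

Target snapshot = [t=92, t=156].
Intermediaries M with M contains snapshot: handoff.
Via handoff — items with X overlaps handoff: audit, retro, standup, sync_call.
Union: audit, retro, standup, sync_call.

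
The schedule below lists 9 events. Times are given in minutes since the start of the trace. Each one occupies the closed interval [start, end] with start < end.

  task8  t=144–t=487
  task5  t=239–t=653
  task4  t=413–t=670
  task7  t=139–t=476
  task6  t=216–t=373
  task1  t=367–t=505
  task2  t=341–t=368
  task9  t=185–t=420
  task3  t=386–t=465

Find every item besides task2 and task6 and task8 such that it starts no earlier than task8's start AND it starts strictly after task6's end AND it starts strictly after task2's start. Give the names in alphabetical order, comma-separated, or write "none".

task3, task4

Conditions: its start is no earlier than task8's start (X.start >= t=144) AND its start is strictly after task6's end (X.start > t=373) AND its start is strictly after task2's start (X.start > t=341).
task1: start t=367 >= t=144? ✓; start t=367 > t=373? ✗; start t=367 > t=341? ✓ → no.
task3: start t=386 >= t=144? ✓; start t=386 > t=373? ✓; start t=386 > t=341? ✓ → yes.
task4: start t=413 >= t=144? ✓; start t=413 > t=373? ✓; start t=413 > t=341? ✓ → yes.
task5: start t=239 >= t=144? ✓; start t=239 > t=373? ✗; start t=239 > t=341? ✗ → no.
task7: start t=139 >= t=144? ✗; start t=139 > t=373? ✗; start t=139 > t=341? ✗ → no.
task9: start t=185 >= t=144? ✓; start t=185 > t=373? ✗; start t=185 > t=341? ✗ → no.
Result: task3, task4.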